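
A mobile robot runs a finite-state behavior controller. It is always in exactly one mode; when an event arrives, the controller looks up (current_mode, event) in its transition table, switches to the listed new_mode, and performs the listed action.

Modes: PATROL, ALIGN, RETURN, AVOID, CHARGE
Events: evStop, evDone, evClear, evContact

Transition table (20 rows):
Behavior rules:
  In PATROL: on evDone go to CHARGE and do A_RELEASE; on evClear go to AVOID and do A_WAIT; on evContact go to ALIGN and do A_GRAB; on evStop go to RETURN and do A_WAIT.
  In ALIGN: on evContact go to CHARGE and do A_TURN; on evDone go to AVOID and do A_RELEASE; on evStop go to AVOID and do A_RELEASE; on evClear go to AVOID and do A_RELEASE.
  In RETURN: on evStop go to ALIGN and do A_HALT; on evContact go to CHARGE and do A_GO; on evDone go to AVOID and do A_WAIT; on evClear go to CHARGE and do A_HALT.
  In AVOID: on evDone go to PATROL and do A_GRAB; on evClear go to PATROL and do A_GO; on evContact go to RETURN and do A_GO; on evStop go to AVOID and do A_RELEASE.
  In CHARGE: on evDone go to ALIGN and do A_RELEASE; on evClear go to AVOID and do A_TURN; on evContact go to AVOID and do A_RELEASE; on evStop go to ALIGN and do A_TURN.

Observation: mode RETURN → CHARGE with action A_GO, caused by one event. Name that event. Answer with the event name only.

evContact

try evStop: (RETURN, evStop) → (ALIGN, A_HALT)
try evDone: (RETURN, evDone) → (AVOID, A_WAIT)
try evClear: (RETURN, evClear) → (CHARGE, A_HALT)
try evContact: (RETURN, evContact) → (CHARGE, A_GO)  ← matches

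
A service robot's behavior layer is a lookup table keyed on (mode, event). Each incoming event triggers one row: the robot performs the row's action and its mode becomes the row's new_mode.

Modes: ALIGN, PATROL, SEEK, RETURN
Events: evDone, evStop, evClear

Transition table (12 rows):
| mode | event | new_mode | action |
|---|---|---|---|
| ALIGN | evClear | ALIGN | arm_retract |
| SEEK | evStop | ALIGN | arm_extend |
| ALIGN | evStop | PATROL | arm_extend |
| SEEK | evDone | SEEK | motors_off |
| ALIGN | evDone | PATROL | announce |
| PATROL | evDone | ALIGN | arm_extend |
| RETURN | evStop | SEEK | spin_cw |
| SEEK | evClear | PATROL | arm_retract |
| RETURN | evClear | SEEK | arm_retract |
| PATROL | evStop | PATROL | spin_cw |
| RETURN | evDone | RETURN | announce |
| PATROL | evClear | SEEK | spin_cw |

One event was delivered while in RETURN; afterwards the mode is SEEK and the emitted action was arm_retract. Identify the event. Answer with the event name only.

evClear

try evDone: (RETURN, evDone) → (RETURN, announce)
try evStop: (RETURN, evStop) → (SEEK, spin_cw)
try evClear: (RETURN, evClear) → (SEEK, arm_retract)  ← matches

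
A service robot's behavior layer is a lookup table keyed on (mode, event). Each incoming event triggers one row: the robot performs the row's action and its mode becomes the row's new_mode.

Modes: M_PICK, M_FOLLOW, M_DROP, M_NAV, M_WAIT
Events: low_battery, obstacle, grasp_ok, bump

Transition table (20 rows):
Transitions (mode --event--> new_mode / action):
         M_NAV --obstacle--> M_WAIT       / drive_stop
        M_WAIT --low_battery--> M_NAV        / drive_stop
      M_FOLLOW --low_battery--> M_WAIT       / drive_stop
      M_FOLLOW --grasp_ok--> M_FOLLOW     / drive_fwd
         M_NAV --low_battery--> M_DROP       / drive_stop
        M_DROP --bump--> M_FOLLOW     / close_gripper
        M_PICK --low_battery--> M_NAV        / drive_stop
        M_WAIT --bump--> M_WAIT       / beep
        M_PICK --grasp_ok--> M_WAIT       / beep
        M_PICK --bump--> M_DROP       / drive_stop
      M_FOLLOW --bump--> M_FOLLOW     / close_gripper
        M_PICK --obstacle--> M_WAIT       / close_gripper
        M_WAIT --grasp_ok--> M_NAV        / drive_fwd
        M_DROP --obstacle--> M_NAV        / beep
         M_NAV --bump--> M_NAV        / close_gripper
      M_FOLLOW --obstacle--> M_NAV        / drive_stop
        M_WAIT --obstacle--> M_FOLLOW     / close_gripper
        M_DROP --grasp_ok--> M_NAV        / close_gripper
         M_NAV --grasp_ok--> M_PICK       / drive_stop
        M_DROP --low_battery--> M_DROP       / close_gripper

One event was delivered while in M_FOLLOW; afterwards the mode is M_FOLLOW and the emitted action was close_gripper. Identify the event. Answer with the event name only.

try low_battery: (M_FOLLOW, low_battery) → (M_WAIT, drive_stop)
try obstacle: (M_FOLLOW, obstacle) → (M_NAV, drive_stop)
try grasp_ok: (M_FOLLOW, grasp_ok) → (M_FOLLOW, drive_fwd)
try bump: (M_FOLLOW, bump) → (M_FOLLOW, close_gripper)  ← matches

bump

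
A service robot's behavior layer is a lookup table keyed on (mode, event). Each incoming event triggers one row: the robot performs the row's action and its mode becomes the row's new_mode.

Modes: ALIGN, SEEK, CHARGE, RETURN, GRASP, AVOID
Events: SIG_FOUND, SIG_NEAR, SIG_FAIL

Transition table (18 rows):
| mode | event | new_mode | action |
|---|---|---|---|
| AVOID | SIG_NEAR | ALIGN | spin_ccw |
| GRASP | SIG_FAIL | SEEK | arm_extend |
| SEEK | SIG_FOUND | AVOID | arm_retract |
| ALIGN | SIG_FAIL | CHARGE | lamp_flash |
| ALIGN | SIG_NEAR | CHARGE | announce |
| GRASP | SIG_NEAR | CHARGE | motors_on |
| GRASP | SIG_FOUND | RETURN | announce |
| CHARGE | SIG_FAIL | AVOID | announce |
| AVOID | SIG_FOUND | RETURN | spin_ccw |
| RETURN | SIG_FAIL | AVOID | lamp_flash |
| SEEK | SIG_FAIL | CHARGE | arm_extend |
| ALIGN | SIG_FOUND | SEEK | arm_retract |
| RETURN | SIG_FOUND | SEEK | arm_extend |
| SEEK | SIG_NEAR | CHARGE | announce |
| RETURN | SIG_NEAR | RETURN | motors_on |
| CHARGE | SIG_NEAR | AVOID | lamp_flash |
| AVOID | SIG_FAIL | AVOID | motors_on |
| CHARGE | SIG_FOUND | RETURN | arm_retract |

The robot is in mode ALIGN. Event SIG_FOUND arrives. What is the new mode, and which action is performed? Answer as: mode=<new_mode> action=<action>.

mode=SEEK action=arm_retract

current mode = ALIGN; filter table to that mode:
  (ALIGN, SIG_FAIL) → (CHARGE, lamp_flash)
  (ALIGN, SIG_NEAR) → (CHARGE, announce)
  (ALIGN, SIG_FOUND) → (SEEK, arm_retract)  ← event matches
event = SIG_FOUND selects (SEEK, arm_retract)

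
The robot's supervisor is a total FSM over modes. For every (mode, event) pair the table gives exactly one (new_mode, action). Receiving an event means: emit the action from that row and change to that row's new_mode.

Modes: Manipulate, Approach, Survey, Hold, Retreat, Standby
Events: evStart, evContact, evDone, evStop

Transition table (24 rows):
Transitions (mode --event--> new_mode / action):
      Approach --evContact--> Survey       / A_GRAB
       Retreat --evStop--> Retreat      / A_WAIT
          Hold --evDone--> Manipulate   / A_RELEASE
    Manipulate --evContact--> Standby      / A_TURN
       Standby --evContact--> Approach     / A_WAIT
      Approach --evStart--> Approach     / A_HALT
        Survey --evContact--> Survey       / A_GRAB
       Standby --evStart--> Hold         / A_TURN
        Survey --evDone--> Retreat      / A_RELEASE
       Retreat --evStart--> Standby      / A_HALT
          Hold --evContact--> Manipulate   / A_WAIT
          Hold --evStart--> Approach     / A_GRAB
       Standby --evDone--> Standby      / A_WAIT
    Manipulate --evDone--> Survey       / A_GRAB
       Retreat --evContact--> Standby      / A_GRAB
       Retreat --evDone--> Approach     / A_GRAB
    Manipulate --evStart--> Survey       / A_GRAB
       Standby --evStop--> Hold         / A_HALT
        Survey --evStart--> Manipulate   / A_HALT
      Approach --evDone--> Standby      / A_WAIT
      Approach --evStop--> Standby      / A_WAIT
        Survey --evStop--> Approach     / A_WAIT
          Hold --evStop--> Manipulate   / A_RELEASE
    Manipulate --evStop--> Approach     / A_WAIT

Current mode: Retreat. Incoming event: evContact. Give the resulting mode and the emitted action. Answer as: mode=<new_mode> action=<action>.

current mode = Retreat; filter table to that mode:
  (Retreat, evStop) → (Retreat, A_WAIT)
  (Retreat, evStart) → (Standby, A_HALT)
  (Retreat, evContact) → (Standby, A_GRAB)  ← event matches
  (Retreat, evDone) → (Approach, A_GRAB)
event = evContact selects (Standby, A_GRAB)

mode=Standby action=A_GRAB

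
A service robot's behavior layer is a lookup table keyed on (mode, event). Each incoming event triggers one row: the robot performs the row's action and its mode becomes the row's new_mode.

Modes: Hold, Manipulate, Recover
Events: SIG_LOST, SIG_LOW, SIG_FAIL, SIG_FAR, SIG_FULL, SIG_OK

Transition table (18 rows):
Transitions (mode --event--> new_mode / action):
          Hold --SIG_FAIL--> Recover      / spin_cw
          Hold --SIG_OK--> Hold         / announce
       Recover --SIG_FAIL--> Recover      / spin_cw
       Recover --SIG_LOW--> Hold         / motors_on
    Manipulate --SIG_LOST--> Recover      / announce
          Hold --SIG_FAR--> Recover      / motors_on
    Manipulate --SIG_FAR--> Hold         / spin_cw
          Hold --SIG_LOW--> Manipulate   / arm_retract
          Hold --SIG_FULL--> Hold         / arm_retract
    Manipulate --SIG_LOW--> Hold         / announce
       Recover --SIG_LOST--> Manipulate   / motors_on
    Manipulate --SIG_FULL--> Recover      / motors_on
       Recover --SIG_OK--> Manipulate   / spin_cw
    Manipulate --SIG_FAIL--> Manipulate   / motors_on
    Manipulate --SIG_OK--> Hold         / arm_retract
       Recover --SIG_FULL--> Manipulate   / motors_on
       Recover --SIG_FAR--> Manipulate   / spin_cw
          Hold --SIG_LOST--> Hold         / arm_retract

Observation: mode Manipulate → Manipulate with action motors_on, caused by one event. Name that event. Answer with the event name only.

SIG_FAIL

try SIG_LOST: (Manipulate, SIG_LOST) → (Recover, announce)
try SIG_LOW: (Manipulate, SIG_LOW) → (Hold, announce)
try SIG_FAIL: (Manipulate, SIG_FAIL) → (Manipulate, motors_on)  ← matches
try SIG_FAR: (Manipulate, SIG_FAR) → (Hold, spin_cw)
try SIG_FULL: (Manipulate, SIG_FULL) → (Recover, motors_on)
try SIG_OK: (Manipulate, SIG_OK) → (Hold, arm_retract)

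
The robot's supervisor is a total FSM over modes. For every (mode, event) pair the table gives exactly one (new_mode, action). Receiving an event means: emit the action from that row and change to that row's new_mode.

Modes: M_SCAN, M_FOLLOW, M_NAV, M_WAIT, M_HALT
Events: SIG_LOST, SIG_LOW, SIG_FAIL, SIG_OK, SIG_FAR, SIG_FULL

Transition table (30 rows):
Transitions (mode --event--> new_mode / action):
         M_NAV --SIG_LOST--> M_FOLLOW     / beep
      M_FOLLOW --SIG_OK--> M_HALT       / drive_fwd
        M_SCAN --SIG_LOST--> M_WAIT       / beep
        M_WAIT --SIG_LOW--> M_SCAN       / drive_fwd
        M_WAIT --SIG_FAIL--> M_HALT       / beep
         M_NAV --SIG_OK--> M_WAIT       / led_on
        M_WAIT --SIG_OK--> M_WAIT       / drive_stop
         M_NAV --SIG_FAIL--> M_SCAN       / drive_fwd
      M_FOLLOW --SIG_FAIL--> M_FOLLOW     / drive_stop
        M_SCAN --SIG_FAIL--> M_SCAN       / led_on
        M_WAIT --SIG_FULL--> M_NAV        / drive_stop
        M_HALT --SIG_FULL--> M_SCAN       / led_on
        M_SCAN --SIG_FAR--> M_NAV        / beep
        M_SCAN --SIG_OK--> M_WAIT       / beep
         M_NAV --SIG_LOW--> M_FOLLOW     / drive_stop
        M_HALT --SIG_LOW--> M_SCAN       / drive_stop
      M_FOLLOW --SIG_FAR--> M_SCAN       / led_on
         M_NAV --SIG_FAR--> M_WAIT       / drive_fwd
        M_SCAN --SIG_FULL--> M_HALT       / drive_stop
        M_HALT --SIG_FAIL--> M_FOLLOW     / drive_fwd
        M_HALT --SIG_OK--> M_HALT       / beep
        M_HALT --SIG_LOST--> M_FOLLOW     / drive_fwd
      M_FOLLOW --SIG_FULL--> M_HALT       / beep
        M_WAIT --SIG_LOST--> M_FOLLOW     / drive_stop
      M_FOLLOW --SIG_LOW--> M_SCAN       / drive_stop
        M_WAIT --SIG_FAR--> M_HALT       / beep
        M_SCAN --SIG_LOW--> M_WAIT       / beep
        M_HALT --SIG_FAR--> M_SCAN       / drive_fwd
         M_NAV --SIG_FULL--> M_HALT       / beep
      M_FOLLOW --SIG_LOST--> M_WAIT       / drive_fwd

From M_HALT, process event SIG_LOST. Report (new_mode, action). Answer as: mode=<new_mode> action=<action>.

mode=M_FOLLOW action=drive_fwd

current mode = M_HALT; filter table to that mode:
  (M_HALT, SIG_FULL) → (M_SCAN, led_on)
  (M_HALT, SIG_LOW) → (M_SCAN, drive_stop)
  (M_HALT, SIG_FAIL) → (M_FOLLOW, drive_fwd)
  (M_HALT, SIG_OK) → (M_HALT, beep)
  (M_HALT, SIG_LOST) → (M_FOLLOW, drive_fwd)  ← event matches
  (M_HALT, SIG_FAR) → (M_SCAN, drive_fwd)
event = SIG_LOST selects (M_FOLLOW, drive_fwd)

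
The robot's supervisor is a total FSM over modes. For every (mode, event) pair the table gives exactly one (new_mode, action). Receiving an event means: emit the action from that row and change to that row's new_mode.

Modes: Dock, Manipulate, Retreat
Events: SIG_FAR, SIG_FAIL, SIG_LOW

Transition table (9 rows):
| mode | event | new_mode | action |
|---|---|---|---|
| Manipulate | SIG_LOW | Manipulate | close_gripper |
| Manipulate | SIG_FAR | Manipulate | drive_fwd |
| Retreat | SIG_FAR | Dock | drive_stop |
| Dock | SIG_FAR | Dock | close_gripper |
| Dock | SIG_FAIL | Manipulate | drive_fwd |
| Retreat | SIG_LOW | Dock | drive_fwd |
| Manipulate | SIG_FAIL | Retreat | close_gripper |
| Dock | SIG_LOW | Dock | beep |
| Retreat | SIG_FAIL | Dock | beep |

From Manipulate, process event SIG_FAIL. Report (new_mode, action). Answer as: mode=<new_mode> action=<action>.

current mode = Manipulate; filter table to that mode:
  (Manipulate, SIG_LOW) → (Manipulate, close_gripper)
  (Manipulate, SIG_FAR) → (Manipulate, drive_fwd)
  (Manipulate, SIG_FAIL) → (Retreat, close_gripper)  ← event matches
event = SIG_FAIL selects (Retreat, close_gripper)

mode=Retreat action=close_gripper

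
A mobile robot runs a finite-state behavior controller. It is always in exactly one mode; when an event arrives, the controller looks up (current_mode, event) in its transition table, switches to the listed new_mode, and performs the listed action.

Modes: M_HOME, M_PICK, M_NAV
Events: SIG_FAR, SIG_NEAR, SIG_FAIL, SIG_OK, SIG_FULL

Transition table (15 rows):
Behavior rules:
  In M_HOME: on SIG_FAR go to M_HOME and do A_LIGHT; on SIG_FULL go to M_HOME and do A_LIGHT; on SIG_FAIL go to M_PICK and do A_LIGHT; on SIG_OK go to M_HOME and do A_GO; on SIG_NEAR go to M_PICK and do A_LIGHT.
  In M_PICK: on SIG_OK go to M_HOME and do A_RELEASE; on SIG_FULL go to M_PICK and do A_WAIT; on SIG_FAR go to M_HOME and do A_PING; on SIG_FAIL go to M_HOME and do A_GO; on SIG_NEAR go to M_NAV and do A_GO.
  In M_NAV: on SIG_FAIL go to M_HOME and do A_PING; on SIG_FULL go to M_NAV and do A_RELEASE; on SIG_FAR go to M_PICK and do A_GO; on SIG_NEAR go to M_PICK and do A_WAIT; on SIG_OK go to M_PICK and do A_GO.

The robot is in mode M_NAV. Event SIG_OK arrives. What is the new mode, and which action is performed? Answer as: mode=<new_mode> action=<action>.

current mode = M_NAV; filter table to that mode:
  (M_NAV, SIG_FAIL) → (M_HOME, A_PING)
  (M_NAV, SIG_FULL) → (M_NAV, A_RELEASE)
  (M_NAV, SIG_FAR) → (M_PICK, A_GO)
  (M_NAV, SIG_NEAR) → (M_PICK, A_WAIT)
  (M_NAV, SIG_OK) → (M_PICK, A_GO)  ← event matches
event = SIG_OK selects (M_PICK, A_GO)

mode=M_PICK action=A_GO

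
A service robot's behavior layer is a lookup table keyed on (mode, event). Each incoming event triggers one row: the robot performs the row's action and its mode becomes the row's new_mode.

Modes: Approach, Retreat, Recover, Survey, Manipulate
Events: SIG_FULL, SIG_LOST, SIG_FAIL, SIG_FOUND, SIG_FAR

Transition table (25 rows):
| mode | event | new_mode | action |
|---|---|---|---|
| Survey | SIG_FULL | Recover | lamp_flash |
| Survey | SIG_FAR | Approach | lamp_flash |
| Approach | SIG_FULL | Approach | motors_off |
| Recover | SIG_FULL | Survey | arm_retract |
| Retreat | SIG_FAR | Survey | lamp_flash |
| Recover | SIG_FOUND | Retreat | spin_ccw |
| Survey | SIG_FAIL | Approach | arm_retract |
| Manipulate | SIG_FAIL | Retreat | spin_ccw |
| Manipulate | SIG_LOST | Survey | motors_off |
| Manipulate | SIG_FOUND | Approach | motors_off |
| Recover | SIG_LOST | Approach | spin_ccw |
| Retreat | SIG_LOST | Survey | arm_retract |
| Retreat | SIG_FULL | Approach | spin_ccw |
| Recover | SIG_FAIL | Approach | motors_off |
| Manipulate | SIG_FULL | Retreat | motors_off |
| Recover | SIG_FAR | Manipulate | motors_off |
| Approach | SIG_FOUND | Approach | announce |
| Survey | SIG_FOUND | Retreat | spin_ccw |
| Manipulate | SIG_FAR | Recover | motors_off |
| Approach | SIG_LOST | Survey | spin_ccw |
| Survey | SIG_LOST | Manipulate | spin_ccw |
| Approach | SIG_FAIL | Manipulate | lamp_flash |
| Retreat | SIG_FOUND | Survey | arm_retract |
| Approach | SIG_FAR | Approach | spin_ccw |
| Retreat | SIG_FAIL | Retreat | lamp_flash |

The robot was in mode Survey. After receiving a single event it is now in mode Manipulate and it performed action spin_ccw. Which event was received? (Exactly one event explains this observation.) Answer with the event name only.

try SIG_FULL: (Survey, SIG_FULL) → (Recover, lamp_flash)
try SIG_LOST: (Survey, SIG_LOST) → (Manipulate, spin_ccw)  ← matches
try SIG_FAIL: (Survey, SIG_FAIL) → (Approach, arm_retract)
try SIG_FOUND: (Survey, SIG_FOUND) → (Retreat, spin_ccw)
try SIG_FAR: (Survey, SIG_FAR) → (Approach, lamp_flash)

SIG_LOST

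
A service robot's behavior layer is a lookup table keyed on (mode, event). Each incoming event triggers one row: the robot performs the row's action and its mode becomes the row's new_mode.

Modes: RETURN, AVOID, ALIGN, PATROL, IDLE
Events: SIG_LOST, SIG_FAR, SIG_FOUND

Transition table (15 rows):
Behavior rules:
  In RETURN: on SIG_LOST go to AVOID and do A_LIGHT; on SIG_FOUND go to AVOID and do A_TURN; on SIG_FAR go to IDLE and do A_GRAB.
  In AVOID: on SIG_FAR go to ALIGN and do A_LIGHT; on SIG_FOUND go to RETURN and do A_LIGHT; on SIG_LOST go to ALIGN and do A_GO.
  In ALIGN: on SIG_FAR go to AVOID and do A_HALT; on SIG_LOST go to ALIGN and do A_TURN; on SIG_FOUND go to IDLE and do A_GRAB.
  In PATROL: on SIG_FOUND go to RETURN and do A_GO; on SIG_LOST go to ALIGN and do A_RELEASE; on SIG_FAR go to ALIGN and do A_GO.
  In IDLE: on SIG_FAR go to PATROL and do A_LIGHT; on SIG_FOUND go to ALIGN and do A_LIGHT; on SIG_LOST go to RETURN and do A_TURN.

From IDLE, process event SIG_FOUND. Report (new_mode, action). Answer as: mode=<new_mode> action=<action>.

mode=ALIGN action=A_LIGHT

current mode = IDLE; filter table to that mode:
  (IDLE, SIG_FAR) → (PATROL, A_LIGHT)
  (IDLE, SIG_FOUND) → (ALIGN, A_LIGHT)  ← event matches
  (IDLE, SIG_LOST) → (RETURN, A_TURN)
event = SIG_FOUND selects (ALIGN, A_LIGHT)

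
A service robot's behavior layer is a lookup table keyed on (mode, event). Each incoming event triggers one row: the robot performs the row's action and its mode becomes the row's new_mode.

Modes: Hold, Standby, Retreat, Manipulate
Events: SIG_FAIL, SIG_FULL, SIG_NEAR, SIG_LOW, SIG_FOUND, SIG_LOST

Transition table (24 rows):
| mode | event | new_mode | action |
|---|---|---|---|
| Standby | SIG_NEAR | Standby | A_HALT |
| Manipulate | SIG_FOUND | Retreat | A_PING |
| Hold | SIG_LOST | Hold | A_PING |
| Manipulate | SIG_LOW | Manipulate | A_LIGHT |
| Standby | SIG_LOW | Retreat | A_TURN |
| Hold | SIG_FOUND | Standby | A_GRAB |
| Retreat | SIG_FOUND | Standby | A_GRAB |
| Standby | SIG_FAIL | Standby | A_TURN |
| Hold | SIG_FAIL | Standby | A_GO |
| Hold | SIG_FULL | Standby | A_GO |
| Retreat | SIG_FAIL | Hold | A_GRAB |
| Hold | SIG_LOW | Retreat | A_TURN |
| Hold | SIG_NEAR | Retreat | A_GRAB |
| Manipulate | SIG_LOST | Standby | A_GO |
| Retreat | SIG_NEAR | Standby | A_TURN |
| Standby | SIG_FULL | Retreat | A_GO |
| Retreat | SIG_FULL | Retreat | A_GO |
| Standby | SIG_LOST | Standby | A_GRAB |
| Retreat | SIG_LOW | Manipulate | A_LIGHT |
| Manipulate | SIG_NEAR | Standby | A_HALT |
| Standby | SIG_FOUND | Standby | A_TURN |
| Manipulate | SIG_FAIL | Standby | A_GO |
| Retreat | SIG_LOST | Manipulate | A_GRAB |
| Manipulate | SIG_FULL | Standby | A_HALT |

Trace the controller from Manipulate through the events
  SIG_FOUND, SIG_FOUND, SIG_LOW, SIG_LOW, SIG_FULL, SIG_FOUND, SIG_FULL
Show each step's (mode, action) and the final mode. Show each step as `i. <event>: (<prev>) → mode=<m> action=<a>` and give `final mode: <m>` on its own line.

final mode: Retreat

1. SIG_FOUND: (Manipulate) → mode=Retreat action=A_PING
2. SIG_FOUND: (Retreat) → mode=Standby action=A_GRAB
3. SIG_LOW: (Standby) → mode=Retreat action=A_TURN
4. SIG_LOW: (Retreat) → mode=Manipulate action=A_LIGHT
5. SIG_FULL: (Manipulate) → mode=Standby action=A_HALT
6. SIG_FOUND: (Standby) → mode=Standby action=A_TURN
7. SIG_FULL: (Standby) → mode=Retreat action=A_GO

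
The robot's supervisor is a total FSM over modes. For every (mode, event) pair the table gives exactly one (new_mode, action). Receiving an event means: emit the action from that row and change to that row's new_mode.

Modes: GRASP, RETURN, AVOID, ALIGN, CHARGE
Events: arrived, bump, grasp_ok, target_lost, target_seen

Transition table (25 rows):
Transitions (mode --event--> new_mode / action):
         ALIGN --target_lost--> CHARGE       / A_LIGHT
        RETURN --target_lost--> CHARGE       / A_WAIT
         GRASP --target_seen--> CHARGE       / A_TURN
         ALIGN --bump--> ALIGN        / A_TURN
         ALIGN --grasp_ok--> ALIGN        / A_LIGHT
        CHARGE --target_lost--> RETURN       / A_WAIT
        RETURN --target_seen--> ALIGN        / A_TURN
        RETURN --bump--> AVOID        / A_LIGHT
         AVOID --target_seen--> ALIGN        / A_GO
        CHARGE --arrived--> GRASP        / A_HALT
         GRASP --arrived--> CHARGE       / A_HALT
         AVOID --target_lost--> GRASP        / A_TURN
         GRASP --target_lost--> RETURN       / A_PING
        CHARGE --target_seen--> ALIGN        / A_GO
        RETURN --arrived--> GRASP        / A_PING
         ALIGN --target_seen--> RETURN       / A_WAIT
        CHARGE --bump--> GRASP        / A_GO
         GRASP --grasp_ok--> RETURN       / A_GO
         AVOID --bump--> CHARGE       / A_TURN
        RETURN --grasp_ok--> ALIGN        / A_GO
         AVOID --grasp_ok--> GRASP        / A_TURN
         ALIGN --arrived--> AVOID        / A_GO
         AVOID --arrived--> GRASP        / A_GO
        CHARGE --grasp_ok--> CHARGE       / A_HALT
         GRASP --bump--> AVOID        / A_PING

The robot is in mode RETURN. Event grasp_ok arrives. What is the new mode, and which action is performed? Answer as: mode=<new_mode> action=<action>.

current mode = RETURN; filter table to that mode:
  (RETURN, target_lost) → (CHARGE, A_WAIT)
  (RETURN, target_seen) → (ALIGN, A_TURN)
  (RETURN, bump) → (AVOID, A_LIGHT)
  (RETURN, arrived) → (GRASP, A_PING)
  (RETURN, grasp_ok) → (ALIGN, A_GO)  ← event matches
event = grasp_ok selects (ALIGN, A_GO)

mode=ALIGN action=A_GO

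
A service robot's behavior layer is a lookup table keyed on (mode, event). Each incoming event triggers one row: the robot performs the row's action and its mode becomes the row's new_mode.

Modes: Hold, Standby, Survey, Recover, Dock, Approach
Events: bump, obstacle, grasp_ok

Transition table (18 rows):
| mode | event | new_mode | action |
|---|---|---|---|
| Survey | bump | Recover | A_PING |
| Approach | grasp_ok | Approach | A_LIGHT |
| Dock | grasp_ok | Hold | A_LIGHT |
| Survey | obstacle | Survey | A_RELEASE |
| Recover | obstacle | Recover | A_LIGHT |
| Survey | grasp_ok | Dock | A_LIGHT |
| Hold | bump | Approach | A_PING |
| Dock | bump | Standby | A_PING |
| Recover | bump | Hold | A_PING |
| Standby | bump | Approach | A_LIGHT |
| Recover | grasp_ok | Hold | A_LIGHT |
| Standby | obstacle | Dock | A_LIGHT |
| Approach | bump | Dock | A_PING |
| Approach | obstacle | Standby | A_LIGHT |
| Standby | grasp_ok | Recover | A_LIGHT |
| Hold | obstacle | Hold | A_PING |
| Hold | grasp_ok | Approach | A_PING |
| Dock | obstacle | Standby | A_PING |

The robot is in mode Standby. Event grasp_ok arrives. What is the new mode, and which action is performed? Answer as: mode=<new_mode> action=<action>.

mode=Recover action=A_LIGHT

current mode = Standby; filter table to that mode:
  (Standby, bump) → (Approach, A_LIGHT)
  (Standby, obstacle) → (Dock, A_LIGHT)
  (Standby, grasp_ok) → (Recover, A_LIGHT)  ← event matches
event = grasp_ok selects (Recover, A_LIGHT)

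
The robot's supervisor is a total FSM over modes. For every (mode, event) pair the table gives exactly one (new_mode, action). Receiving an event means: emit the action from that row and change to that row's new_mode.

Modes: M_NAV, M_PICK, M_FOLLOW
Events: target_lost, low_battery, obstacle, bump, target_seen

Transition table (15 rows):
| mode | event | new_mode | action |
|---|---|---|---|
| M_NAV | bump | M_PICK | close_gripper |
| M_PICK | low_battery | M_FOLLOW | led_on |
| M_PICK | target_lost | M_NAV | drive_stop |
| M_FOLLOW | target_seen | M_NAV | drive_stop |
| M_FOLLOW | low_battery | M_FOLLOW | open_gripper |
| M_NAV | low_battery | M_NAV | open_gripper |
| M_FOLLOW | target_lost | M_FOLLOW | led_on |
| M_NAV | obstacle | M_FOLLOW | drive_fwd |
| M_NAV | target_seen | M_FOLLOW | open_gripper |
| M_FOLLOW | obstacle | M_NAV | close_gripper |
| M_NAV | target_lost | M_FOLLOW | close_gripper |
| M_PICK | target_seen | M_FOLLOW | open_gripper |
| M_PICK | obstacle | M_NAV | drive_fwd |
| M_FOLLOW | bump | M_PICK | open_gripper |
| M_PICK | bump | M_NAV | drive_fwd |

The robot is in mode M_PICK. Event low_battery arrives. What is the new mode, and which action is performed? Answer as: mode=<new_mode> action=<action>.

mode=M_FOLLOW action=led_on

current mode = M_PICK; filter table to that mode:
  (M_PICK, low_battery) → (M_FOLLOW, led_on)  ← event matches
  (M_PICK, target_lost) → (M_NAV, drive_stop)
  (M_PICK, target_seen) → (M_FOLLOW, open_gripper)
  (M_PICK, obstacle) → (M_NAV, drive_fwd)
  (M_PICK, bump) → (M_NAV, drive_fwd)
event = low_battery selects (M_FOLLOW, led_on)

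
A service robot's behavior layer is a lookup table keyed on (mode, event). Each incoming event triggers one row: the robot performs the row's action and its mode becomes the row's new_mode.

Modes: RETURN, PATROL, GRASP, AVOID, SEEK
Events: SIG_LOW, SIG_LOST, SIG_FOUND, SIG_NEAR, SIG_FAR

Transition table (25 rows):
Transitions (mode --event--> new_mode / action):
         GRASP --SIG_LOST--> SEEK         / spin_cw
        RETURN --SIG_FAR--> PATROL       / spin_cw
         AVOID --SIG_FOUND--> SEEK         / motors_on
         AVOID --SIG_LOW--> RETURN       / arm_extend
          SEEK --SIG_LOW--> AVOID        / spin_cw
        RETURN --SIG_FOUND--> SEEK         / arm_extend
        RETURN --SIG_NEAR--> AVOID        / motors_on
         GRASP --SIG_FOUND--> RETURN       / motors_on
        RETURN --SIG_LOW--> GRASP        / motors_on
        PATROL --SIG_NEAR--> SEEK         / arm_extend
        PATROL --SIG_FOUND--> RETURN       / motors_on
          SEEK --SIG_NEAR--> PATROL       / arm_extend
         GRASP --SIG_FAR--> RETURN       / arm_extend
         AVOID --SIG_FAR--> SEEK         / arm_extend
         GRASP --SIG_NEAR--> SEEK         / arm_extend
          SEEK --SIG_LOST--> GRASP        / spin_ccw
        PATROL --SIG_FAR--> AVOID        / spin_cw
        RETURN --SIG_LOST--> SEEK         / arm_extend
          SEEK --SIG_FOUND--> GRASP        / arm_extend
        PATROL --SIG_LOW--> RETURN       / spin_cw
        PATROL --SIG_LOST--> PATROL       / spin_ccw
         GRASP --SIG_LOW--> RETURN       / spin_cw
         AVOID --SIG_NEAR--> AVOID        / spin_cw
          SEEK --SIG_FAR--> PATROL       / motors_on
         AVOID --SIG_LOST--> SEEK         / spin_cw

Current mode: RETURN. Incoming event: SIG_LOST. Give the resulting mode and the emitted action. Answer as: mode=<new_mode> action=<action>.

current mode = RETURN; filter table to that mode:
  (RETURN, SIG_FAR) → (PATROL, spin_cw)
  (RETURN, SIG_FOUND) → (SEEK, arm_extend)
  (RETURN, SIG_NEAR) → (AVOID, motors_on)
  (RETURN, SIG_LOW) → (GRASP, motors_on)
  (RETURN, SIG_LOST) → (SEEK, arm_extend)  ← event matches
event = SIG_LOST selects (SEEK, arm_extend)

mode=SEEK action=arm_extend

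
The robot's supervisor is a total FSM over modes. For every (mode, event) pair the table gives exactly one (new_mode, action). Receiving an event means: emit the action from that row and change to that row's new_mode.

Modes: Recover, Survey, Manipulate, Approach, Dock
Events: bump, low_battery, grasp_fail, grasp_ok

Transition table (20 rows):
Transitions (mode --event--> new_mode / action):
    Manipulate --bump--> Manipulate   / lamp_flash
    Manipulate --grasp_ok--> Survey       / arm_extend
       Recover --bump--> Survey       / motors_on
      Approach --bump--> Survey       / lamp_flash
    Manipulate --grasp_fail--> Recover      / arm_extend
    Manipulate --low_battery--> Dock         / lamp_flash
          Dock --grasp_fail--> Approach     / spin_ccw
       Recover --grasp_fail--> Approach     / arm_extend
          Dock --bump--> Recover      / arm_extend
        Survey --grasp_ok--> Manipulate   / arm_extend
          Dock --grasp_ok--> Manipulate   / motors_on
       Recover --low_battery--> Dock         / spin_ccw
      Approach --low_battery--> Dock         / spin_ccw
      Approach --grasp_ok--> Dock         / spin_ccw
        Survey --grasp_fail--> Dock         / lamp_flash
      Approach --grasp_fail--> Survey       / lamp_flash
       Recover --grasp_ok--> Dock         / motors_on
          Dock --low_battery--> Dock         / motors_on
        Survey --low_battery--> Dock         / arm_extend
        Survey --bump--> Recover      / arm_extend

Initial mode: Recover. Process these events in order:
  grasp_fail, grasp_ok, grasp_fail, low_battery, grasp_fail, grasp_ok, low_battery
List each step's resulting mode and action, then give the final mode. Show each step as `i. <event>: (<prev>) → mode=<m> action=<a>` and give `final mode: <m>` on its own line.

1. grasp_fail: (Recover) → mode=Approach action=arm_extend
2. grasp_ok: (Approach) → mode=Dock action=spin_ccw
3. grasp_fail: (Dock) → mode=Approach action=spin_ccw
4. low_battery: (Approach) → mode=Dock action=spin_ccw
5. grasp_fail: (Dock) → mode=Approach action=spin_ccw
6. grasp_ok: (Approach) → mode=Dock action=spin_ccw
7. low_battery: (Dock) → mode=Dock action=motors_on

final mode: Dock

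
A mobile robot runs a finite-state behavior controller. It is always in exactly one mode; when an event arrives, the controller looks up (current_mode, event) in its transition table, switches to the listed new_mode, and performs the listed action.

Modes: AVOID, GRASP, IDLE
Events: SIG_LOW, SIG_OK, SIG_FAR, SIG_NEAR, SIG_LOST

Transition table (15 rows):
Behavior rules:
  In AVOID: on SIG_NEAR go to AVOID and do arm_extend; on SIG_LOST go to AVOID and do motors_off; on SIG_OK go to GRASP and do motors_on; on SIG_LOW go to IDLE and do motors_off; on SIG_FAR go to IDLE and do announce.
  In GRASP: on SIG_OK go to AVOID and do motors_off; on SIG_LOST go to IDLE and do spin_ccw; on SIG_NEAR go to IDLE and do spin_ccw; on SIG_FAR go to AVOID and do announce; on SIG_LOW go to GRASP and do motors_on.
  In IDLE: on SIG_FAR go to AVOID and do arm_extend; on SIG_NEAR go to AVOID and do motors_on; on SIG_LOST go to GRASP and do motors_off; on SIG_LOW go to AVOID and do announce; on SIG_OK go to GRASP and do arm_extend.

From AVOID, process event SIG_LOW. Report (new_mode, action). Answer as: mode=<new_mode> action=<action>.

mode=IDLE action=motors_off

current mode = AVOID; filter table to that mode:
  (AVOID, SIG_NEAR) → (AVOID, arm_extend)
  (AVOID, SIG_LOST) → (AVOID, motors_off)
  (AVOID, SIG_OK) → (GRASP, motors_on)
  (AVOID, SIG_LOW) → (IDLE, motors_off)  ← event matches
  (AVOID, SIG_FAR) → (IDLE, announce)
event = SIG_LOW selects (IDLE, motors_off)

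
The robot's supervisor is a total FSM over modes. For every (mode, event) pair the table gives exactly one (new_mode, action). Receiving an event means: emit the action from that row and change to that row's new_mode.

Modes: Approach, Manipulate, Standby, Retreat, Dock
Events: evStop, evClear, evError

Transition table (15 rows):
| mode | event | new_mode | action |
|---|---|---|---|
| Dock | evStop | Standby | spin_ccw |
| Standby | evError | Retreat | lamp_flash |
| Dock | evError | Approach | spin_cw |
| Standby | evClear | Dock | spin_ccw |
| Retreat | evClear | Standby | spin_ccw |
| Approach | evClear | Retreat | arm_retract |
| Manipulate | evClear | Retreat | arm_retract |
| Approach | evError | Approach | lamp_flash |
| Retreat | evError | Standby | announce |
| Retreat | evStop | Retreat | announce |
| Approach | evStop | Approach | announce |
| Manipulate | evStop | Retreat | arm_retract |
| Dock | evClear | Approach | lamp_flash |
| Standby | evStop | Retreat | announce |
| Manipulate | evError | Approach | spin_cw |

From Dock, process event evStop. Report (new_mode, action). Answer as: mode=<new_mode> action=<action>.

mode=Standby action=spin_ccw

current mode = Dock; filter table to that mode:
  (Dock, evStop) → (Standby, spin_ccw)  ← event matches
  (Dock, evError) → (Approach, spin_cw)
  (Dock, evClear) → (Approach, lamp_flash)
event = evStop selects (Standby, spin_ccw)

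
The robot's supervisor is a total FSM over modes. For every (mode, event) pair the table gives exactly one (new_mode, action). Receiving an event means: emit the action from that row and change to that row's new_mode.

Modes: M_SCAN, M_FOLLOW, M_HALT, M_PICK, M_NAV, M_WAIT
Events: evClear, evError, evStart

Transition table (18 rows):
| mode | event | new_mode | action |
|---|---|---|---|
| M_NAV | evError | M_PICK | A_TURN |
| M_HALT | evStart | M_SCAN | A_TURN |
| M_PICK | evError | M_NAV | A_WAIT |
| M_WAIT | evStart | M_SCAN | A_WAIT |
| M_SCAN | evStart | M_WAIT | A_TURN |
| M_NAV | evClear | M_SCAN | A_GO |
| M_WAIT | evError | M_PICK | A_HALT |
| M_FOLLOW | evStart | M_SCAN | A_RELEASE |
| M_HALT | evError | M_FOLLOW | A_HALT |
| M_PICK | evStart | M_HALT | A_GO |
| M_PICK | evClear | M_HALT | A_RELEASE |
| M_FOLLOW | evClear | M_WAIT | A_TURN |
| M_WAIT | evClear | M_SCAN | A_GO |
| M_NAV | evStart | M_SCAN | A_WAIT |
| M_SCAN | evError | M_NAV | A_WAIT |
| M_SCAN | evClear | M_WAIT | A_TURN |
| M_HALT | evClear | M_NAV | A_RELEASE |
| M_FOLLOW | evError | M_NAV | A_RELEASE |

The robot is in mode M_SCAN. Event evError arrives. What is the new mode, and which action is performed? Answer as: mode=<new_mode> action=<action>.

current mode = M_SCAN; filter table to that mode:
  (M_SCAN, evStart) → (M_WAIT, A_TURN)
  (M_SCAN, evError) → (M_NAV, A_WAIT)  ← event matches
  (M_SCAN, evClear) → (M_WAIT, A_TURN)
event = evError selects (M_NAV, A_WAIT)

mode=M_NAV action=A_WAIT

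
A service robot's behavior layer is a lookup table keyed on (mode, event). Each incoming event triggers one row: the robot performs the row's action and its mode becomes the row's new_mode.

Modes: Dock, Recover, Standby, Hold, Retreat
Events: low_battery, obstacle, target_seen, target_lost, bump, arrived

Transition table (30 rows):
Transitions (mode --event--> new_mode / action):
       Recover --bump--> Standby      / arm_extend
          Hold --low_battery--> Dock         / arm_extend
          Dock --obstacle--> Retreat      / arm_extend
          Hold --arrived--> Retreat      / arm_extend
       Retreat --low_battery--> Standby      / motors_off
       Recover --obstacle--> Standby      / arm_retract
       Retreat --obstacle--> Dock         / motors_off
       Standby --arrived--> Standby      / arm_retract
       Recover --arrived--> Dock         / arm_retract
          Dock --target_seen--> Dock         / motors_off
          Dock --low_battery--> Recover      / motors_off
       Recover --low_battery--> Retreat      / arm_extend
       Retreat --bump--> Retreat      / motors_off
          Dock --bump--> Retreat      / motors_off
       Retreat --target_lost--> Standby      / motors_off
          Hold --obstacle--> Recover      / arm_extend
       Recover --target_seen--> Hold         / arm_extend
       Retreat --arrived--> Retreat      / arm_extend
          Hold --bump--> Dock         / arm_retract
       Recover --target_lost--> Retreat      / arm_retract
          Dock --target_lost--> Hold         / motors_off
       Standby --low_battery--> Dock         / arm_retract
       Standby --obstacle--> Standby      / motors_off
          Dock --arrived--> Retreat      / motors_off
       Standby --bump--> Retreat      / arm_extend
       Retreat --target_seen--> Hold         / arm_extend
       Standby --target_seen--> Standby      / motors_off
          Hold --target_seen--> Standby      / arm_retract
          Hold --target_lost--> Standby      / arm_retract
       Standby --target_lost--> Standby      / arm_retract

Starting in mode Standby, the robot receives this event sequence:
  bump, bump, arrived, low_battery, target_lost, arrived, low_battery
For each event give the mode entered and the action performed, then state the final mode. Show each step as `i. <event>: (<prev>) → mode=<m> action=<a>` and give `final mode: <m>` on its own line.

final mode: Dock

1. bump: (Standby) → mode=Retreat action=arm_extend
2. bump: (Retreat) → mode=Retreat action=motors_off
3. arrived: (Retreat) → mode=Retreat action=arm_extend
4. low_battery: (Retreat) → mode=Standby action=motors_off
5. target_lost: (Standby) → mode=Standby action=arm_retract
6. arrived: (Standby) → mode=Standby action=arm_retract
7. low_battery: (Standby) → mode=Dock action=arm_retract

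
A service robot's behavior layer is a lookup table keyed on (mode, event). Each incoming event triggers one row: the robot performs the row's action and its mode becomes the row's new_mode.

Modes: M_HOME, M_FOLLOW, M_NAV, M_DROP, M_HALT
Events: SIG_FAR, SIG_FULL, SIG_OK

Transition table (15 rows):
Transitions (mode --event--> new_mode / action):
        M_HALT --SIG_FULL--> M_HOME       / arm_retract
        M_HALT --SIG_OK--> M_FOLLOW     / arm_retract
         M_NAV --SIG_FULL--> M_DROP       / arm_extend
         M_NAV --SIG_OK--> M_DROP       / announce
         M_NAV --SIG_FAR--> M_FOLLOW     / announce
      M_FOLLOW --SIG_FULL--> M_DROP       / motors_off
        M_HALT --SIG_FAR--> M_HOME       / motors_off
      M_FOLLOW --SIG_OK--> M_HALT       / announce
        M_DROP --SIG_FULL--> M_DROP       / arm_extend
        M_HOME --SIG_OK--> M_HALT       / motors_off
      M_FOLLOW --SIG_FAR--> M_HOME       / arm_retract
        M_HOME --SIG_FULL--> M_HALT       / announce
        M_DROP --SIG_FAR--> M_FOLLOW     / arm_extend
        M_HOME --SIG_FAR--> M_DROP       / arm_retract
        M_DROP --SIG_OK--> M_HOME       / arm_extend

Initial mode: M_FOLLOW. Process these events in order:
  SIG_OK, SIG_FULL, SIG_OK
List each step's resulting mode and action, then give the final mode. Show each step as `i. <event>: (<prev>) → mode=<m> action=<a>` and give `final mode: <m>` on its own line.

1. SIG_OK: (M_FOLLOW) → mode=M_HALT action=announce
2. SIG_FULL: (M_HALT) → mode=M_HOME action=arm_retract
3. SIG_OK: (M_HOME) → mode=M_HALT action=motors_off

final mode: M_HALT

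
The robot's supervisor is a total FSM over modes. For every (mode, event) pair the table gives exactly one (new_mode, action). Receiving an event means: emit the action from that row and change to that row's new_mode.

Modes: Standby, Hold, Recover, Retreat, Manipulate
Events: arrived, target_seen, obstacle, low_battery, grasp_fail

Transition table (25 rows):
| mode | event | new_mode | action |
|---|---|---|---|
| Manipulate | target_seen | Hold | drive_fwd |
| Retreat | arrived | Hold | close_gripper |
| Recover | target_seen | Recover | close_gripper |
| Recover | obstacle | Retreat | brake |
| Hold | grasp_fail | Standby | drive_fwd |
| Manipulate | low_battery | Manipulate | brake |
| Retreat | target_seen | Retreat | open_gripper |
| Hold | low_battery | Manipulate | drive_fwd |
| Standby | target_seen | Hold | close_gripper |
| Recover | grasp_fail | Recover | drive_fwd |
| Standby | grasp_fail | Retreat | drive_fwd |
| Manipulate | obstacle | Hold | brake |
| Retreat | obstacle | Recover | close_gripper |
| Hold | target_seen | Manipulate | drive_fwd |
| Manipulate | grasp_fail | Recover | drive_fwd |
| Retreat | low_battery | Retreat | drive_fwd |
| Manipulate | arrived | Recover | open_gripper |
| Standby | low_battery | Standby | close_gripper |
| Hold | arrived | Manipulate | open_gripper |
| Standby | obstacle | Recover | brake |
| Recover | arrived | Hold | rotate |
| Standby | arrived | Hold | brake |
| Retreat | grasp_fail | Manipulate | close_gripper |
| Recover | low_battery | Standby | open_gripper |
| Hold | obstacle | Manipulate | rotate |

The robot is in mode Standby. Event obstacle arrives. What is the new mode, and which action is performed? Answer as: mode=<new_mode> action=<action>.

mode=Recover action=brake

current mode = Standby; filter table to that mode:
  (Standby, target_seen) → (Hold, close_gripper)
  (Standby, grasp_fail) → (Retreat, drive_fwd)
  (Standby, low_battery) → (Standby, close_gripper)
  (Standby, obstacle) → (Recover, brake)  ← event matches
  (Standby, arrived) → (Hold, brake)
event = obstacle selects (Recover, brake)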